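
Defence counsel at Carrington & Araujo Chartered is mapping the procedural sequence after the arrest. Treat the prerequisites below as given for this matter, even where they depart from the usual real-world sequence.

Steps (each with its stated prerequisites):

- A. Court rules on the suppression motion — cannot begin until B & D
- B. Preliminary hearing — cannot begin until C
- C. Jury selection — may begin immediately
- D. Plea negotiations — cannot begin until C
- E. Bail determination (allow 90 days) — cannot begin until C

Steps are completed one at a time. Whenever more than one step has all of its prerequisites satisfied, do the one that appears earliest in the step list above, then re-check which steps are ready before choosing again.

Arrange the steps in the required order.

C → B → D → A → E

C is the only step with nothing outstanding, so it goes first.
Now B, D and E have their prerequisites met. B is listed earlier, so B next.
Now D and E have their prerequisites met. D is listed earlier, so D next.
Ready: A and E. A is listed earlier → A.
E is the only step now ready → E.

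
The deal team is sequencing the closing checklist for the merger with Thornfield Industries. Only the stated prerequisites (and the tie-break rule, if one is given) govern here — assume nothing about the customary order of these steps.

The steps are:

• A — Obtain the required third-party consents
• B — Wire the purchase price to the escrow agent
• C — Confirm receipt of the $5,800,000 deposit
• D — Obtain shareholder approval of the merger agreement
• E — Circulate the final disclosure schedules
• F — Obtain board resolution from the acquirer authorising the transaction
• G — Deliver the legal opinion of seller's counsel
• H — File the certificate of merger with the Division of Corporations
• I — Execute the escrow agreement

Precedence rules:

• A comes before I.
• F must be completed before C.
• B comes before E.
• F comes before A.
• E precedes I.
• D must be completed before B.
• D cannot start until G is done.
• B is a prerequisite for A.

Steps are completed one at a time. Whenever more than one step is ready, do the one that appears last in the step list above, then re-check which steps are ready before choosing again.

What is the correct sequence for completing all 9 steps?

Nothing is required for H, G and F. H is listed later → H first.
Ready: G and F. G is listed later → G.
Ready: F and D. F is listed later → F.
D and C are both available; D is listed later → D.
Ready: C and B. C is listed later → C.
B is the only step now ready → B.
Now E and A have their prerequisites met. E is listed later, so E next.
A needed F and B, now all done → A.
That leaves I as the only ready step → I.

H → G → F → D → C → B → E → A → I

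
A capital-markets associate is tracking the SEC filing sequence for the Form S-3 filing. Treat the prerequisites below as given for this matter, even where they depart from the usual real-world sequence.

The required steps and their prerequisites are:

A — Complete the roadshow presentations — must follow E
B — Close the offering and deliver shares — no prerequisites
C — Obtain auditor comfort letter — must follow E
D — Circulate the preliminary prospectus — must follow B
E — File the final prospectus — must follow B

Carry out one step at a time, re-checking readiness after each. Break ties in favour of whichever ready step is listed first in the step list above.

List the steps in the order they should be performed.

B, D, E, A, C

B is the only step with nothing outstanding, so it goes first.
D and E are both available; D is listed earlier → D.
E is the only step now ready → E.
Ready: A and C. A is listed earlier → A.
C needed E, now all done → C.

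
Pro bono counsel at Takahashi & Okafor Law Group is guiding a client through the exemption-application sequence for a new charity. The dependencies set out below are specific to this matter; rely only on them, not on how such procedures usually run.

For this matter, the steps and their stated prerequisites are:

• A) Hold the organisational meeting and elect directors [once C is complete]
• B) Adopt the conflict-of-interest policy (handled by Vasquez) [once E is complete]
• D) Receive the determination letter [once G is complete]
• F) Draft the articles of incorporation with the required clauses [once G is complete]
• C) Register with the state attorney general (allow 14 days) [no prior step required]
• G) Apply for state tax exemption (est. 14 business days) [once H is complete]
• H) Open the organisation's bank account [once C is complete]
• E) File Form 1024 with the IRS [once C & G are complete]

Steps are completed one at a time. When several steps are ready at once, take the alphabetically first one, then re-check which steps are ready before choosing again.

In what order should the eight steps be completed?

C is the only step with nothing outstanding, so it goes first.
A and H are both available; A has the earlier label → A.
That leaves H as the only ready step → H.
G is the only step now ready → G.
Ready: D, E and F. D has the earlier label → D.
Ready: E and F. E has the earlier label → E.
Now B and F have their prerequisites met. B has the earlier label, so B next.
F needed G, now all done → F.

C, A, H, G, D, E, B, F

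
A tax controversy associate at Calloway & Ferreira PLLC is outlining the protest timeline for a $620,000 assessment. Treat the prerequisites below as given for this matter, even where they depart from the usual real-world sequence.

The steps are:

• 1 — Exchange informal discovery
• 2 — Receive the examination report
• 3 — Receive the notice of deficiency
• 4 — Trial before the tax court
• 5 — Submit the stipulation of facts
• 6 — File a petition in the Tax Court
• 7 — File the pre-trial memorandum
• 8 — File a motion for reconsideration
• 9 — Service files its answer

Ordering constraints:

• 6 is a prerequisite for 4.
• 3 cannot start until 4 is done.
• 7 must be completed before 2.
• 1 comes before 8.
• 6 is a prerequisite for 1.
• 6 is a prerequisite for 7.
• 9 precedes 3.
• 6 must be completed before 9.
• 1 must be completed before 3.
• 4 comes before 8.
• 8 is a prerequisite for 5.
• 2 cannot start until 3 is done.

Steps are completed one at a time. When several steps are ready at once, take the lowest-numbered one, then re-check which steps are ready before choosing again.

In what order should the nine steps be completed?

Only 6 has no prerequisites, so it is first.
Now 1, 4, 7 and 9 have their prerequisites met. 1 has the earlier label, so 1 next.
4, 7 and 9 are all available; 4 has the earlier label → 4.
7, 8 and 9 are all available; 7 has the earlier label → 7.
8 and 9 are both available; 8 has the earlier label → 8.
Now 5 and 9 have their prerequisites met. 5 has the earlier label, so 5 next.
9 needed 6, now all done → 9.
That leaves 3 as the only ready step → 3.
2 needed 3 and 7, now all done → 2.

6 1 4 7 8 5 9 3 2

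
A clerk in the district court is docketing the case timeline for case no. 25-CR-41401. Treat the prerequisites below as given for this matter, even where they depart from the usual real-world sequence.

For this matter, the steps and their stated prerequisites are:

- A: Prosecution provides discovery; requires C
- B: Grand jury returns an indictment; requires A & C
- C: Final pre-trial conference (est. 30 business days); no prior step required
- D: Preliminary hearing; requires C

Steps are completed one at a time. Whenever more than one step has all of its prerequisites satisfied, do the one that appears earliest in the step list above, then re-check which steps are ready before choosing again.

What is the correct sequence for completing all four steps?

C has no prerequisites → C first.
Now A and D have their prerequisites met. A is listed earlier, so A next.
Ready: B and D. B is listed earlier → B.
Next only D has its prerequisites met → D.

C → A → B → D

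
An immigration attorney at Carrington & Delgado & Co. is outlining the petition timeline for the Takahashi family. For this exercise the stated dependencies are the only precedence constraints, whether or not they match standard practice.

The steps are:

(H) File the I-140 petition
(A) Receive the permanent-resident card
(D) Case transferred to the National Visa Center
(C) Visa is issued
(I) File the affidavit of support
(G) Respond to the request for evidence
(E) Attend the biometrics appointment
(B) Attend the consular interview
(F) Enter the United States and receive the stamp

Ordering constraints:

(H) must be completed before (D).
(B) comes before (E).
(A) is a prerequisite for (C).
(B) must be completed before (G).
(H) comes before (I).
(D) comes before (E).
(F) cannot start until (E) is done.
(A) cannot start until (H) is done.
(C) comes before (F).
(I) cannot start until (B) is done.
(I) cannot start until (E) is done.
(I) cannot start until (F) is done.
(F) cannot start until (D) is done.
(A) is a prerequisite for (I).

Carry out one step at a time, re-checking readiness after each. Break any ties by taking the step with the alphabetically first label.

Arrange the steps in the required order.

(B) and (H) have no prerequisites; (B) has the earlier label, so (B) is first.
(G) now also ready, so the ready set is {(G), (H)}; (G) has the earlier label → (G).
That leaves (H) as the only ready step → (H).
Ready: (A) and (D). (A) has the earlier label → (A).
(C) now also ready, so the ready set is {(C), (D)}; (C) has the earlier label → (C).
Next only (D) has its prerequisites met → (D).
(E) needed (B) and (D), now all done → (E).
(F) needed (C), (D) and (E), now all done → (F).
(I) needed (A), (B), (E), (F) and (H), now all done → (I).

(B) → (G) → (H) → (A) → (C) → (D) → (E) → (F) → (I)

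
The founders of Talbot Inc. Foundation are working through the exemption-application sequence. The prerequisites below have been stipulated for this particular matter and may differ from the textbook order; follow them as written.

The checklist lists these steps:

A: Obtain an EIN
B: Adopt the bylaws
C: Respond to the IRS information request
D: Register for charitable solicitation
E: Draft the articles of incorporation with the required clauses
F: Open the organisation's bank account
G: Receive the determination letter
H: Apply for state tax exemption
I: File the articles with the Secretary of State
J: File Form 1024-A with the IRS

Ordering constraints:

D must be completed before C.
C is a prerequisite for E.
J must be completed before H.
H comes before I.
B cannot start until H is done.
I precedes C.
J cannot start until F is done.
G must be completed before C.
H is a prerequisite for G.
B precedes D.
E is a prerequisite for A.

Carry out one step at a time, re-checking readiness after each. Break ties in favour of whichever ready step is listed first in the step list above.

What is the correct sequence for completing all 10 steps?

F J H B D G I C E A

F is the only step with nothing outstanding, so it goes first.
J needed F, now all done → J.
H is the only step now ready → H.
Now B, G and I have their prerequisites met. B is listed earlier, so B next.
Now D, G and I have their prerequisites met. D is listed earlier, so D next.
Now G and I have their prerequisites met. G is listed earlier, so G next.
I needed H, now all done → I.
C needed D, G and I, now all done → C.
E is the only step now ready → E.
A is the only step now ready → A.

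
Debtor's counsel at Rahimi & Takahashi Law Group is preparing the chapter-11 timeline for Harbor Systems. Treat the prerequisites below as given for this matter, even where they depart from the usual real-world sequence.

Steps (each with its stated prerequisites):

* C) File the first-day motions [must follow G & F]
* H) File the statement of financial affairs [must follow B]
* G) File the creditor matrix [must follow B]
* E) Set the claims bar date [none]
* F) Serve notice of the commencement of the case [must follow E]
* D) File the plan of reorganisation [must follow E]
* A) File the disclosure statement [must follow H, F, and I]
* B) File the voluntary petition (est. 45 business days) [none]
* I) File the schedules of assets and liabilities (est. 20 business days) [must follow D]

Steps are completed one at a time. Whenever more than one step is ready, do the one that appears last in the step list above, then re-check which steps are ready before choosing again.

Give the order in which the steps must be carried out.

B and E have no prerequisites; B is listed later, so B is first.
Now E, G and H have their prerequisites met. E is listed later, so E next.
D, F, G and H are all available; D is listed later → D.
I now also ready, so the ready set is {I, F, G, H}; I is listed later → I.
F, G and H are all available; F is listed later → F.
G and H are both available; G is listed later → G.
Ready: H and C. H is listed later → H.
Now A and C have their prerequisites met. A is listed later, so A next.
Next only C has its prerequisites met → C.

B E D I F G H A C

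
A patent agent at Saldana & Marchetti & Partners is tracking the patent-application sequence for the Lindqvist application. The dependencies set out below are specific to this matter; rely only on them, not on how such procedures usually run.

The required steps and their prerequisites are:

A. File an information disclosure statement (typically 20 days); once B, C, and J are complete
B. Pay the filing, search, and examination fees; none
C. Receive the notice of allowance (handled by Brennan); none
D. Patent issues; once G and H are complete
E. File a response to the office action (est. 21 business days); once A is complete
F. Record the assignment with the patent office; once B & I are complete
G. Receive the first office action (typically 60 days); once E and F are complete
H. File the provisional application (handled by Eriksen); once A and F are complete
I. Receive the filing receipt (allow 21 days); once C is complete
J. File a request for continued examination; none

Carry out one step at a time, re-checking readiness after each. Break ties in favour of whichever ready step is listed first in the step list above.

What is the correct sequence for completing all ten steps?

Nothing is required for B, C and J. B is listed earlier → B first.
C and J are both available; C is listed earlier → C.
Ready: I and J. I is listed earlier → I.
F now also ready, so the ready set is {F, J}; F is listed earlier → F.
That leaves J as the only ready step → J.
That leaves A as the only ready step → A.
Ready: E and H. E is listed earlier → E.
G now also ready, so the ready set is {G, H}; G is listed earlier → G.
H needed A and F, now all done → H.
Next only D has its prerequisites met → D.

B, C, I, F, J, A, E, G, H, D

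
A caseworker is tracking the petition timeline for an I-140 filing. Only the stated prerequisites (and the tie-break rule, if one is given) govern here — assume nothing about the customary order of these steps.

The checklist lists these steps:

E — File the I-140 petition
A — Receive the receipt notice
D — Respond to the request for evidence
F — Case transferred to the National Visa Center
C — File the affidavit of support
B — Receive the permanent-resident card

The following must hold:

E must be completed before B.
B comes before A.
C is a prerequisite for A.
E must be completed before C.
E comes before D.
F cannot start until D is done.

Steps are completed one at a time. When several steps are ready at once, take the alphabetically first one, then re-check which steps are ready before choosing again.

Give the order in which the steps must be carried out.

Only E has no prerequisites, so it is first.
Ready: B, C and D. B has the earlier label → B.
C and D are both available; C has the earlier label → C.
Now A and D have their prerequisites met. A has the earlier label, so A next.
Next only D has its prerequisites met → D.
Next only F has its prerequisites met → F.

E B C A D F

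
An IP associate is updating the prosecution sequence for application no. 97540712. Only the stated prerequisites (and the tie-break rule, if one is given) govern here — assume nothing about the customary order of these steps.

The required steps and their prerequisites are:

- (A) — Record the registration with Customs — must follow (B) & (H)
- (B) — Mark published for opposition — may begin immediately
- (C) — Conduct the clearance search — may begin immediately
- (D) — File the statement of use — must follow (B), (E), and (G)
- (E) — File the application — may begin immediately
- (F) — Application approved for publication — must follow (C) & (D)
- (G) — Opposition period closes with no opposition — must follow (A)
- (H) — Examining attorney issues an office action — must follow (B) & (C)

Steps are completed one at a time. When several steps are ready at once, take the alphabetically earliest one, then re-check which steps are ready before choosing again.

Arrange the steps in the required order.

(B) → (C) → (E) → (H) → (A) → (G) → (D) → (F)

Nothing is required for (B), (C) and (E). (B) has the earlier label → (B) first.
Ready: (C) and (E). (C) has the earlier label → (C).
Now (E) and (H) have their prerequisites met. (E) has the earlier label, so (E) next.
That leaves (H) as the only ready step → (H).
(A) needed (B) and (H), now all done → (A).
Next only (G) has its prerequisites met → (G).
That leaves (D) as the only ready step → (D).
That leaves (F) as the only ready step → (F).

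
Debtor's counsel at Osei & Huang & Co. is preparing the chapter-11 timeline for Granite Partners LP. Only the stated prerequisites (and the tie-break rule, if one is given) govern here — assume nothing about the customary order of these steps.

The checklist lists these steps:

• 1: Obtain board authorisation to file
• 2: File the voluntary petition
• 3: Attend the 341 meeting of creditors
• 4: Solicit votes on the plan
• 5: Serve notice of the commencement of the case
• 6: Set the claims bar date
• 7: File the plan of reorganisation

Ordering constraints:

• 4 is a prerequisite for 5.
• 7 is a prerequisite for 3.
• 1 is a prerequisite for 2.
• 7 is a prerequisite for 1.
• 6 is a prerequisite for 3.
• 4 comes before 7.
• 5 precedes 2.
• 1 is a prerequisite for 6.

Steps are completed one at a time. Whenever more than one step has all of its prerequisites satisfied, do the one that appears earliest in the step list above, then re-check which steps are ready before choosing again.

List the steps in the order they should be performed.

4, 5, 7, 1, 2, 6, 3

4 has no prerequisites → 4 first.
5 and 7 are both available; 5 is listed earlier → 5.
That leaves 7 as the only ready step → 7.
1 needed 7, now all done → 1.
Ready: 2 and 6. 2 is listed earlier → 2.
6 needed 1, now all done → 6.
3 needed 6 and 7, now all done → 3.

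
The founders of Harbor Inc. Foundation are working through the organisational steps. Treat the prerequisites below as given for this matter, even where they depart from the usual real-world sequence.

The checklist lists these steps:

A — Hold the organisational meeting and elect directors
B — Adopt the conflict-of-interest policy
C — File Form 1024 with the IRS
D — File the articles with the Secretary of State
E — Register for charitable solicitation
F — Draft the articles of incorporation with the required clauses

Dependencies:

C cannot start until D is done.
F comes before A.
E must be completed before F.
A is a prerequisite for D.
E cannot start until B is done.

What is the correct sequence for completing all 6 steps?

B is the only step with nothing outstanding, so it goes first.
E needed B, now all done → E.
F is the only step now ready → F.
A needed F, now all done → A.
That leaves D as the only ready step → D.
Next only C has its prerequisites met → C.

B, E, F, A, D, C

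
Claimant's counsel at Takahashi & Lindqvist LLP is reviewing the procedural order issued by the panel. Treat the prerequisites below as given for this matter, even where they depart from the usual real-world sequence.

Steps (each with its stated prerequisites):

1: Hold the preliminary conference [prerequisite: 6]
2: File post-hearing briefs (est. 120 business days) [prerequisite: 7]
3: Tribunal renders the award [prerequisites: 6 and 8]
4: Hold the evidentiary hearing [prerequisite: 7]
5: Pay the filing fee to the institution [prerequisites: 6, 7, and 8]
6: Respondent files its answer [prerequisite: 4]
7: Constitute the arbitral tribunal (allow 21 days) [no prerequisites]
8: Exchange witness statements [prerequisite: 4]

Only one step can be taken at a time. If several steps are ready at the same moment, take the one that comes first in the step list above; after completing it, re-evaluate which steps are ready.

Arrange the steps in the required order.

7 → 2 → 4 → 6 → 1 → 8 → 3 → 5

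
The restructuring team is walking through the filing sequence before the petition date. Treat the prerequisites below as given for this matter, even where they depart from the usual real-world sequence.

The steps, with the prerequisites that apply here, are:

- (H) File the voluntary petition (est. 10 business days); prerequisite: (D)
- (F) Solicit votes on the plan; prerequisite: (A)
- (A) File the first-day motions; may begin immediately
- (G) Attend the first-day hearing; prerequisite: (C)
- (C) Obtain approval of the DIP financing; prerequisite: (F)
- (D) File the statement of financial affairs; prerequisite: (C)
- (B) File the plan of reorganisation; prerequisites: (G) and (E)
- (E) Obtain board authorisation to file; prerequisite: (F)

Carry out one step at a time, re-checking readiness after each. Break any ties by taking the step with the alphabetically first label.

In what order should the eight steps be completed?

(A) has no prerequisites → (A) first.
Next only (F) has its prerequisites met → (F).
Now (C) and (E) have their prerequisites met. (C) has the earlier label, so (C) next.
(D) and (G) now also ready, so the ready set is {(D), (E), (G)}; (D) has the earlier label → (D).
(H) now also ready, so the ready set is {(E), (G), (H)}; (E) has the earlier label → (E).
Ready: (G) and (H). (G) has the earlier label → (G).
Now (B) and (H) have their prerequisites met. (B) has the earlier label, so (B) next.
Next only (H) has its prerequisites met → (H).

(A) → (F) → (C) → (D) → (E) → (G) → (B) → (H)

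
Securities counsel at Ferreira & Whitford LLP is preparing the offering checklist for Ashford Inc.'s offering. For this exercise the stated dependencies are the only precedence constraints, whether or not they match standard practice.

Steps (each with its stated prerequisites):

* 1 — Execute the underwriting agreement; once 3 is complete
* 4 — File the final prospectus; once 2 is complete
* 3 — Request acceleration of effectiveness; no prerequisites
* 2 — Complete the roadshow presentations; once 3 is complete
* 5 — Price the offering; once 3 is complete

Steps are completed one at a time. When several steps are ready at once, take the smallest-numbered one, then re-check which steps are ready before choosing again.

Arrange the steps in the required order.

3 1 2 4 5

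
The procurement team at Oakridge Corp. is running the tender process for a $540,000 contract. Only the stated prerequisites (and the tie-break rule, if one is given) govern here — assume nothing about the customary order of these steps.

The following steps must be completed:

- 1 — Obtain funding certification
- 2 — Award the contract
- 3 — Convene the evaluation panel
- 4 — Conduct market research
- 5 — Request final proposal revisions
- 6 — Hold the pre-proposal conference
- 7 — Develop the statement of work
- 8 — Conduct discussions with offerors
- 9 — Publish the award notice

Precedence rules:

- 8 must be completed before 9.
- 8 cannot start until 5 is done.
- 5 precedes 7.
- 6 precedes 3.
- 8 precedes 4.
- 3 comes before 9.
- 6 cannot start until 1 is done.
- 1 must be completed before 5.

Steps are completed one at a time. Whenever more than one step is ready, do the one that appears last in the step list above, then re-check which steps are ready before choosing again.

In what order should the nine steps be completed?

2 and 1 have no prerequisites; 2 is listed later, so 2 is first.
Next only 1 has its prerequisites met → 1.
6 and 5 are both available; 6 is listed later → 6.
Now 5 and 3 have their prerequisites met. 5 is listed later, so 5 next.
8 and 7 now also ready, so the ready set is {8, 7, 3}; 8 is listed later → 8.
7, 4 and 3 are all available; 7 is listed later → 7.
4 and 3 are both available; 4 is listed later → 4.
3 needed 6, now all done → 3.
9 is the only step now ready → 9.

2 1 6 5 8 7 4 3 9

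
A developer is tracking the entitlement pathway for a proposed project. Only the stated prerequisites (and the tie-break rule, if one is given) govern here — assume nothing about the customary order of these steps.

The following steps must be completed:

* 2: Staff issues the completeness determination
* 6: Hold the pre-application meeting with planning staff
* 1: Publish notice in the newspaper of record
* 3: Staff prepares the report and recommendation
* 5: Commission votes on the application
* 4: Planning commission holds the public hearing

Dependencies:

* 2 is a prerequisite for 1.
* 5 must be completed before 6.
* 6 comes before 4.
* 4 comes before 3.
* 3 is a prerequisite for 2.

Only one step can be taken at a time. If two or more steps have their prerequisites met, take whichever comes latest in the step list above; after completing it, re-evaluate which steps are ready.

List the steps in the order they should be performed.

5, 6, 4, 3, 2, 1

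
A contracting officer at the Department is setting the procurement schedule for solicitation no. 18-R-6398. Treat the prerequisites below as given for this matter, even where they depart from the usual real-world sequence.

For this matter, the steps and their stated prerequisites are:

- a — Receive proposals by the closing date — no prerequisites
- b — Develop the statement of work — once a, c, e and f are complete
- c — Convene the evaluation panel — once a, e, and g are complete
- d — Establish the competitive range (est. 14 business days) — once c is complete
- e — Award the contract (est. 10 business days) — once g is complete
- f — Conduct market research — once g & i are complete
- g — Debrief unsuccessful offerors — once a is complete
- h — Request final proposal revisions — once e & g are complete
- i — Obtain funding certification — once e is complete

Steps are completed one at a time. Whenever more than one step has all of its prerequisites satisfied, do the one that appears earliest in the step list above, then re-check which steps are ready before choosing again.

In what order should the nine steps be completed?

a, g, e, c, d, h, i, f, b

a has no prerequisites → a first.
Next only g has its prerequisites met → g.
That leaves e as the only ready step → e.
Ready: c, h and i. c is listed earlier → c.
d now also ready, so the ready set is {d, h, i}; d is listed earlier → d.
Now h and i have their prerequisites met. h is listed earlier, so h next.
Next only i has its prerequisites met → i.
f is the only step now ready → f.
b is the only step now ready → b.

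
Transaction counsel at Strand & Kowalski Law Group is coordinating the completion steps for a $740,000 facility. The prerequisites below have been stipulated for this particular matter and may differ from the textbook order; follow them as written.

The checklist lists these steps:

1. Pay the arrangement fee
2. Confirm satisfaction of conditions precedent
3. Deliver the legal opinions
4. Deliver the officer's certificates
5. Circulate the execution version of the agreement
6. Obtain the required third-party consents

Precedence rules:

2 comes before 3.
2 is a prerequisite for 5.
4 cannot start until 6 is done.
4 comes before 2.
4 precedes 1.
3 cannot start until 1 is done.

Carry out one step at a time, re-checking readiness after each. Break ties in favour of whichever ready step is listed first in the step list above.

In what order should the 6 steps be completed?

6 has no prerequisites → 6 first.
Next only 4 has its prerequisites met → 4.
Now 1 and 2 have their prerequisites met. 1 is listed earlier, so 1 next.
2 needed 4, now all done → 2.
Ready: 3 and 5. 3 is listed earlier → 3.
Next only 5 has its prerequisites met → 5.

6, 4, 1, 2, 3, 5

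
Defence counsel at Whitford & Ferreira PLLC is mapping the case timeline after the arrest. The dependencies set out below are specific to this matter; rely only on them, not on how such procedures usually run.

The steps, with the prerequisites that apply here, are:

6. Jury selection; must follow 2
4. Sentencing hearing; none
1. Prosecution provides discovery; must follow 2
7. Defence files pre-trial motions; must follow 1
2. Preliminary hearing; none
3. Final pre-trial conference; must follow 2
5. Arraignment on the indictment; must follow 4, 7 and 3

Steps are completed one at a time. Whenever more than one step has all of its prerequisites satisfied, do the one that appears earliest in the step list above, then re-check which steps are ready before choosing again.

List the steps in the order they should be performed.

4 → 2 → 6 → 1 → 7 → 3 → 5

4 and 2 have no prerequisites; 4 is listed earlier, so 4 is first.
That leaves 2 as the only ready step → 2.
Ready: 6, 1 and 3. 6 is listed earlier → 6.
1 and 3 are both available; 1 is listed earlier → 1.
7 now also ready, so the ready set is {7, 3}; 7 is listed earlier → 7.
3 needed 2, now all done → 3.
Next only 5 has its prerequisites met → 5.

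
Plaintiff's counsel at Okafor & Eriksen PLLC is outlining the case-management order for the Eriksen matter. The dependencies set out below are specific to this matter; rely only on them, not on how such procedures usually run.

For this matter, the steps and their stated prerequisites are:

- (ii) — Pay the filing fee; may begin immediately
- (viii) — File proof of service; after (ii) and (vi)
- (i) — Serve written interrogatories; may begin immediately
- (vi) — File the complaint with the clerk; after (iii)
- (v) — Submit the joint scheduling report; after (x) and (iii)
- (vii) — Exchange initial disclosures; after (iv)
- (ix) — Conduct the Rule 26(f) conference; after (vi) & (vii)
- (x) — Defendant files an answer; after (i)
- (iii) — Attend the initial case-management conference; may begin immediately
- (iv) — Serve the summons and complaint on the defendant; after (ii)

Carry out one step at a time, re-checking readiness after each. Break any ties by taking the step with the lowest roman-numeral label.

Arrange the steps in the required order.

(i), (ii), (iii), (iv), (vi), (vii), (viii), (ix), (x), (v)

(i), (ii) and (iii) have no prerequisites; (i) has the earlier label, so (i) is first.
Now (ii), (iii) and (x) have their prerequisites met. (ii) has the earlier label, so (ii) next.
(iv) now also ready, so the ready set is {(iii), (iv), (x)}; (iii) has the earlier label → (iii).
Now (iv), (vi) and (x) have their prerequisites met. (iv) has the earlier label, so (iv) next.
(vi), (vii) and (x) are all available; (vi) has the earlier label → (vi).
(viii) now also ready, so the ready set is {(vii), (viii), (x)}; (vii) has the earlier label → (vii).
(ix) now also ready, so the ready set is {(viii), (ix), (x)}; (viii) has the earlier label → (viii).
Ready: (ix) and (x). (ix) has the earlier label → (ix).
(x) is the only step now ready → (x).
Next only (v) has its prerequisites met → (v).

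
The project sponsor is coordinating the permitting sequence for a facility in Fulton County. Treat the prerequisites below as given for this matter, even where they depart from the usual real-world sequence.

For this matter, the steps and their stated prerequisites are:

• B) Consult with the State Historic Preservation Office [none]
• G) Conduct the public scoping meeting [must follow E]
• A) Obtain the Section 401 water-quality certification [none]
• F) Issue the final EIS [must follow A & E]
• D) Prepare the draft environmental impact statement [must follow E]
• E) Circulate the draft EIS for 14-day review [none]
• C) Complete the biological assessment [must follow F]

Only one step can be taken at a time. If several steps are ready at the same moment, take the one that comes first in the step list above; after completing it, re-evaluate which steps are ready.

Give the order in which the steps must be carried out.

B, A and E have no prerequisites; B is listed earlier, so B is first.
A and E are both available; A is listed earlier → A.
That leaves E as the only ready step → E.
Now G, F and D have their prerequisites met. G is listed earlier, so G next.
Ready: F and D. F is listed earlier → F.
D and C are both available; D is listed earlier → D.
Next only C has its prerequisites met → C.

B A E G F D C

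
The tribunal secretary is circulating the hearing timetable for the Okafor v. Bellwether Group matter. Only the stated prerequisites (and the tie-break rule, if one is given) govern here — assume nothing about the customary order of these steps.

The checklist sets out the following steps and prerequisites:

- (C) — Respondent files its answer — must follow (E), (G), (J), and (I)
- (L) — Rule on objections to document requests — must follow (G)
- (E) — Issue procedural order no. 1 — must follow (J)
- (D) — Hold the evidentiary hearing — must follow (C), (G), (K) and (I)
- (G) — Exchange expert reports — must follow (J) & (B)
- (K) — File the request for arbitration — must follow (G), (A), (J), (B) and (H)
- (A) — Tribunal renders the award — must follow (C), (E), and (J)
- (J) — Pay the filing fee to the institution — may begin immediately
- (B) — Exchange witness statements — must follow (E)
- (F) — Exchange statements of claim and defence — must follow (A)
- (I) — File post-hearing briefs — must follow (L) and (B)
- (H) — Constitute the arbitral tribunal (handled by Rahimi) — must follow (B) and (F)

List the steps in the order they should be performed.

(J) (E) (B) (G) (L) (I) (C) (A) (F) (H) (K) (D)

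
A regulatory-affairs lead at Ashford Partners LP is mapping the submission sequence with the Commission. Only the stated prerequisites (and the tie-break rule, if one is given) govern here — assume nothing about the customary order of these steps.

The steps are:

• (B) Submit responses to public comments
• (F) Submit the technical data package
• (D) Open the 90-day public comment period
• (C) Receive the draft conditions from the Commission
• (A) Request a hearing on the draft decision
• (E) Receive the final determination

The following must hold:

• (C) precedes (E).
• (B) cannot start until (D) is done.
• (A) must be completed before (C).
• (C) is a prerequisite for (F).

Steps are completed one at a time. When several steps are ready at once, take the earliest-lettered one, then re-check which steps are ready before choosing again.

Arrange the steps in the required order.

(A), (C), (D), (B), (E), (F)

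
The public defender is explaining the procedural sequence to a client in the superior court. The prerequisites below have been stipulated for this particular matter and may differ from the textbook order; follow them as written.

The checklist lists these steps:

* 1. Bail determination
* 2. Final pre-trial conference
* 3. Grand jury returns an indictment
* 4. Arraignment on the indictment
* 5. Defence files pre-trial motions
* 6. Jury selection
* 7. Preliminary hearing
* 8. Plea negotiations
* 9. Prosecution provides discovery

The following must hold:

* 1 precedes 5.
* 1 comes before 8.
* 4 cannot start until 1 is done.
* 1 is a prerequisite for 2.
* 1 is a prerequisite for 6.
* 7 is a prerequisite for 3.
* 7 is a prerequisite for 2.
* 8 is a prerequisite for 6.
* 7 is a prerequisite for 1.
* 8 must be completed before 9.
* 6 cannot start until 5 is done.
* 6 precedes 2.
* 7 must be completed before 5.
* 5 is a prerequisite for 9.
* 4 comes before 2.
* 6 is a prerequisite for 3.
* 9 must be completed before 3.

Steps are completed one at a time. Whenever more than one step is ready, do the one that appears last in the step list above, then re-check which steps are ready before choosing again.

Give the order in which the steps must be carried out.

Only 7 has no prerequisites, so it is first.
1 needed 7, now all done → 1.
Ready: 8, 5 and 4. 8 is listed later → 8.
5 and 4 are both available; 5 is listed later → 5.
9 and 6 now also ready, so the ready set is {9, 6, 4}; 9 is listed later → 9.
Ready: 6 and 4. 6 is listed later → 6.
3 now also ready, so the ready set is {4, 3}; 4 is listed later → 4.
2 now also ready, so the ready set is {3, 2}; 3 is listed later → 3.
That leaves 2 as the only ready step → 2.

7, 1, 8, 5, 9, 6, 4, 3, 2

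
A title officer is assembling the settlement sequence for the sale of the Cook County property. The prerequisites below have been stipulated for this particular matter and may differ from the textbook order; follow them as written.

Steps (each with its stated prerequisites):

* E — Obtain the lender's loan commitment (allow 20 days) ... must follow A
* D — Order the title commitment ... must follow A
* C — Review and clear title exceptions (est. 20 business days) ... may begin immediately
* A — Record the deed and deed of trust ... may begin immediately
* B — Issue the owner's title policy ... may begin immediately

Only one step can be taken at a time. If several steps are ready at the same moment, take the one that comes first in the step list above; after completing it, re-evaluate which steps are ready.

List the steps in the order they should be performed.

C A E D B

C, A and B have no prerequisites; C is listed earlier, so C is first.
Ready: A and B. A is listed earlier → A.
E and D now also ready, so the ready set is {E, D, B}; E is listed earlier → E.
D and B are both available; D is listed earlier → D.
B is the only step now ready → B.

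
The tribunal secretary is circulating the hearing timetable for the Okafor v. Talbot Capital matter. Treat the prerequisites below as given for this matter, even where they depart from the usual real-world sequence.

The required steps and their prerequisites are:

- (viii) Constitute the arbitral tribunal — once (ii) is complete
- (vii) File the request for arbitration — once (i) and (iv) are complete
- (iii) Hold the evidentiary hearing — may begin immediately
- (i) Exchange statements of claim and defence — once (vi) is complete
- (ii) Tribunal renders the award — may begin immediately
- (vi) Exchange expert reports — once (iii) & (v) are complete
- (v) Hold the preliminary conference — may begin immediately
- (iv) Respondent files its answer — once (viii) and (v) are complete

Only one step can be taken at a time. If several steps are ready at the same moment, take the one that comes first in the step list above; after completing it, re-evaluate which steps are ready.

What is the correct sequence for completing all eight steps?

(iii), (ii) and (v) have no prerequisites; (iii) is listed earlier, so (iii) is first.
Ready: (ii) and (v). (ii) is listed earlier → (ii).
(viii) now also ready, so the ready set is {(viii), (v)}; (viii) is listed earlier → (viii).
(v) is the only step now ready → (v).
Now (vi) and (iv) have their prerequisites met. (vi) is listed earlier, so (vi) next.
(i) now also ready, so the ready set is {(i), (iv)}; (i) is listed earlier → (i).
(iv) is the only step now ready → (iv).
(vii) needed (i) and (iv), now all done → (vii).

(iii) → (ii) → (viii) → (v) → (vi) → (i) → (iv) → (vii)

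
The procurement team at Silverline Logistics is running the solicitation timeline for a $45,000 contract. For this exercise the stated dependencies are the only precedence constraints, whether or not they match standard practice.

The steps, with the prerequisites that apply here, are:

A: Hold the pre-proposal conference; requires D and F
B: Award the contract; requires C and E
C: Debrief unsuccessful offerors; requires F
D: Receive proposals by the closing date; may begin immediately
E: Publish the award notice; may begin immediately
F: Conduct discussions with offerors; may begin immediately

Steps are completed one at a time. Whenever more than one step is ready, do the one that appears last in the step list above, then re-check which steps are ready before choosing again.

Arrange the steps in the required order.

F, E, D, C, B, A

Nothing is required for F, E and D. F is listed later → F first.
E, D and C are all available; E is listed later → E.
Ready: D and C. D is listed later → D.
C and A are both available; C is listed later → C.
B and A are both available; B is listed later → B.
Next only A has its prerequisites met → A.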